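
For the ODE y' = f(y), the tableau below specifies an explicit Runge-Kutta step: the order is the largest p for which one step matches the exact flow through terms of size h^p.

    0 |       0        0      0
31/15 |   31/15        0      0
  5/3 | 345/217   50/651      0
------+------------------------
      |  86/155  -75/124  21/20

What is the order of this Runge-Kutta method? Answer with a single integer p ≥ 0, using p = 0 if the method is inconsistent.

b = (86/155, -75/124, 21/20)
c = (0, 31/15, 5/3)
Ac = (0, 0, 10/63)
Σ b_i: 86/155·1 + (-75/124)·1 + 21/20·1 = 1 ✓
b·c: (-75/124)·31/15 + 21/20·5/3 = 1/2 ✓
b·c²: (-75/124)·961/225 + 21/20·25/9 = 1/3 ✓
b·Ac: 21/20·10/63 = 1/6 ✓; 3 stages ⇒ order 3.

3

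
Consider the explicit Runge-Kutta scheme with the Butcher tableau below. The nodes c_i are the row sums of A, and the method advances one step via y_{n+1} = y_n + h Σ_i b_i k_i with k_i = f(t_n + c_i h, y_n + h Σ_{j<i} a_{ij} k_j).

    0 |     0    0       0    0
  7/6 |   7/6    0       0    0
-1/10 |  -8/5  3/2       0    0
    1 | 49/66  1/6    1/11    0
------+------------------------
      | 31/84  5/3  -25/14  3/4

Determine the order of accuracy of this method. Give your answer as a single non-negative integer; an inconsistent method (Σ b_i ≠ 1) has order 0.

b = (31/84, 5/3, -25/14, 3/4)
c = (0, 7/6, -1/10, 1)
Ac = (0, 0, 7/4, 367/1980)
Σ b_i: 31/84·1 + 5/3·1 + (-25/14)·1 + 3/4·1 = 1 ✓
b·c: 5/3·7/6 + (-25/14)·(-1/10) + 3/4·1 = 181/63 ≠ 1/2 ⇒ order 1.

1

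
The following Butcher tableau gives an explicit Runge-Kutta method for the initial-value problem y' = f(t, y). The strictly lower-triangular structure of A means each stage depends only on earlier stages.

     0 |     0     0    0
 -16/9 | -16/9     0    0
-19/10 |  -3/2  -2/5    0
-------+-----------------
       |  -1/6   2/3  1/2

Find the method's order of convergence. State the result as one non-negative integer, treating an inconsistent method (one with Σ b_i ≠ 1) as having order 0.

b = (-1/6, 2/3, 1/2)
c = (0, -16/9, -19/10)
Ac = (0, 0, 32/45)
Σ b_i: (-1/6)·1 + 2/3·1 + 1/2·1 = 1 ✓
b·c: 2/3·(-16/9) + 1/2·(-19/10) = -1153/540 ≠ 1/2 ⇒ order 1.

1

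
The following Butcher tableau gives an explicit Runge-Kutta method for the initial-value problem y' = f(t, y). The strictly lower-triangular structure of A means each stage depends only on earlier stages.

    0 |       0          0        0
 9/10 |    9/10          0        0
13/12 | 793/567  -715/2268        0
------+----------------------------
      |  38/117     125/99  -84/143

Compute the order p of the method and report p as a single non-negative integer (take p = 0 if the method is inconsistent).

b = (38/117, 125/99, -84/143)
c = (0, 9/10, 13/12)
Ac = (0, 0, -143/504)
Σ b_i: 38/117·1 + 125/99·1 + (-84/143)·1 = 1 ✓
b·c: 125/99·9/10 + (-84/143)·13/12 = 1/2 ✓
b·c²: 125/99·81/100 + (-84/143)·169/144 = 1/3 ✓
b·Ac: (-84/143)·(-143/504) = 1/6 ✓; 3 stages ⇒ order 3.

3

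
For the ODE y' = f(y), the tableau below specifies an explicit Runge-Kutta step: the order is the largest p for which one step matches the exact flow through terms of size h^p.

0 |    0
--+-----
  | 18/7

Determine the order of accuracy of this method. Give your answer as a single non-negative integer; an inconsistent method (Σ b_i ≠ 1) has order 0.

b = (18/7)
c = (0)
Σ b_i: 18/7·1 = 18/7 ≠ 1 ⇒ order 0.

0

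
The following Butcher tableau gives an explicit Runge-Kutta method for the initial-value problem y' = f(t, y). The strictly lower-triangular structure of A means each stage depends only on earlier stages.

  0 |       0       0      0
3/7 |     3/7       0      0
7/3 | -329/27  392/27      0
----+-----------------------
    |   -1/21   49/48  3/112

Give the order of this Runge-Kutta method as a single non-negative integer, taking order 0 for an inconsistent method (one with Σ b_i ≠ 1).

b = (-1/21, 49/48, 3/112)
c = (0, 3/7, 7/3)
Ac = (0, 0, 56/9)
Σ b_i: (-1/21)·1 + 49/48·1 + 3/112·1 = 1 ✓
b·c: 49/48·3/7 + 3/112·7/3 = 1/2 ✓
b·c²: 49/48·9/49 + 3/112·49/9 = 1/3 ✓
b·Ac: 3/112·56/9 = 1/6 ✓; 3 stages ⇒ order 3.

3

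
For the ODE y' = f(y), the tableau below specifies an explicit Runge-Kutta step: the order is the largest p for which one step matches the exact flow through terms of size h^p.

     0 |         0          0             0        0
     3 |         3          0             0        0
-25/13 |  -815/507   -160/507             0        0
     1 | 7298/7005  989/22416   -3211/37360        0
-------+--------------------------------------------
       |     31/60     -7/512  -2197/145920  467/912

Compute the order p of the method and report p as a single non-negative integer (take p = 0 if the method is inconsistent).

4

b = (31/60, -7/512, -2197/145920, 467/912)
c = (0, 3, -25/13, 1)
Ac = (0, 0, -160/169, 139/467)
Σ b_i: 31/60·1 + (-7/512)·1 + (-2197/145920)·1 + 467/912·1 = 1 ✓
b·c: (-7/512)·3 + (-2197/145920)·(-25/13) + 467/912·1 = 1/2 ✓
b·c²: (-7/512)·9 + (-2197/145920)·625/169 + 467/912·1 = 1/3 ✓
b·Ac: (-2197/145920)·(-160/169) + 467/912·139/467 = 1/6 ✓
b·c³: (-7/512)·27 + (-2197/145920)·(-15625/2197) + 467/912·1 = 1/4 ✓
b·(c∘Ac): (-2197/145920)·4000/2197 + 467/912·139/467 = 1/8 ✓
b·Ac²: (-2197/145920)·(-480/169) + 467/912·37/467 = 1/12 ✓
b·A²c: 467/912·38/467 = 1/24 ✓; 4 stages ⇒ order 4.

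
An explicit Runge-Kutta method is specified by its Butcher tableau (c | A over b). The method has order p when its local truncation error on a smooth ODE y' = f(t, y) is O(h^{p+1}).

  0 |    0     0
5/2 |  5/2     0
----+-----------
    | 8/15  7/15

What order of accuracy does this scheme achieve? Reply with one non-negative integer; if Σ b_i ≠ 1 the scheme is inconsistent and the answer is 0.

b = (8/15, 7/15)
c = (0, 5/2)
Σ b_i: 8/15·1 + 7/15·1 = 1 ✓
b·c: 7/15·5/2 = 7/6 ≠ 1/2 ⇒ order 1.

1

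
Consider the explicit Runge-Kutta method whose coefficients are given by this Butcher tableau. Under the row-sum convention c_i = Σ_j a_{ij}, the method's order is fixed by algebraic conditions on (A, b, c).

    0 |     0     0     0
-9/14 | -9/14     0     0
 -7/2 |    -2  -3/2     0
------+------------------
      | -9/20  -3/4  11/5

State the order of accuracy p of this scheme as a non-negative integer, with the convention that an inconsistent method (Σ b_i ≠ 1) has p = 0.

b = (-9/20, -3/4, 11/5)
c = (0, -9/14, -7/2)
Ac = (0, 0, 27/28)
Σ b_i: (-9/20)·1 + (-3/4)·1 + 11/5·1 = 1 ✓
b·c: (-3/4)·(-9/14) + 11/5·(-7/2) = -2021/280 ≠ 1/2 ⇒ order 1.

1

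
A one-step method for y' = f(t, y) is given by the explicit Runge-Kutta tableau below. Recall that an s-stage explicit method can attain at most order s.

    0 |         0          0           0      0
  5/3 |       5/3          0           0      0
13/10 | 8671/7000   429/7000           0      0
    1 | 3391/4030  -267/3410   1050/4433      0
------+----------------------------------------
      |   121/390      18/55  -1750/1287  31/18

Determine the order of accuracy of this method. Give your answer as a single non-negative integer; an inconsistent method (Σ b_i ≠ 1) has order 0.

4

b = (121/390, 18/55, -1750/1287, 31/18)
c = (0, 5/3, 13/10, 1)
Ac = (0, 0, 143/1400, 11/62)
Σ b_i: 121/390·1 + 18/55·1 + (-1750/1287)·1 + 31/18·1 = 1 ✓
b·c: 18/55·5/3 + (-1750/1287)·13/10 + 31/18·1 = 1/2 ✓
b·c²: 18/55·25/9 + (-1750/1287)·169/100 + 31/18·1 = 1/3 ✓
b·Ac: (-1750/1287)·143/1400 + 31/18·11/62 = 1/6 ✓
b·c³: 18/55·125/27 + (-1750/1287)·2197/1000 + 31/18·1 = 1/4 ✓
b·(c∘Ac): (-1750/1287)·1859/14000 + 31/18·11/62 = 1/8 ✓
b·Ac²: (-1750/1287)·143/840 + 31/18·17/93 = 1/12 ✓
b·A²c: 31/18·3/124 = 1/24 ✓; 4 stages ⇒ order 4.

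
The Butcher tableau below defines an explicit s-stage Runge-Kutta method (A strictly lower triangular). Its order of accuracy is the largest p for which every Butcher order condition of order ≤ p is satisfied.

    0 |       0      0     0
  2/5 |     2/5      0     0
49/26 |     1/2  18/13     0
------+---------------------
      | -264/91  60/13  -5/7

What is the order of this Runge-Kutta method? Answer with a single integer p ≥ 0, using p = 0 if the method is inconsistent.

b = (-264/91, 60/13, -5/7)
c = (0, 2/5, 49/26)
Ac = (0, 0, 36/65)
Σ b_i: (-264/91)·1 + 60/13·1 + (-5/7)·1 = 1 ✓
b·c: 60/13·2/5 + (-5/7)·49/26 = 1/2 ✓
b·c²: 60/13·4/25 + (-5/7)·2401/676 = -6079/3380 ≠ 1/3 ⇒ order 2.
b·Ac: (-5/7)·36/65 = -36/91 ≠ 1/6

2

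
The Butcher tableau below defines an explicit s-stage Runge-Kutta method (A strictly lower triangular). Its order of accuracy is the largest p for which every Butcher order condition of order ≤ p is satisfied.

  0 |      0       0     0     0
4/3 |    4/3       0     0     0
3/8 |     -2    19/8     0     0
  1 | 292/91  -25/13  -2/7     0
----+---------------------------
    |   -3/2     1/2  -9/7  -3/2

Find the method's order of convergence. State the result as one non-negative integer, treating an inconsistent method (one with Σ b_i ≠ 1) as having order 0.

b = (-3/2, 1/2, -9/7, -3/2)
c = (0, 4/3, 3/8, 1)
Ac = (0, 0, 19/6, -2917/1092)
Σ b_i: (-3/2)·1 + 1/2·1 + (-9/7)·1 + (-3/2)·1 = -53/14 ≠ 1 ⇒ order 0.

0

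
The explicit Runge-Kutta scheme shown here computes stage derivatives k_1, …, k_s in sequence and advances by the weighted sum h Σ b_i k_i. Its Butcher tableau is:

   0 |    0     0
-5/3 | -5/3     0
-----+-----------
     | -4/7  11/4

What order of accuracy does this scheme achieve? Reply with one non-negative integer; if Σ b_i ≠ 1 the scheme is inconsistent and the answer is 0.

b = (-4/7, 11/4)
c = (0, -5/3)
Σ b_i: (-4/7)·1 + 11/4·1 = 61/28 ≠ 1 ⇒ order 0.

0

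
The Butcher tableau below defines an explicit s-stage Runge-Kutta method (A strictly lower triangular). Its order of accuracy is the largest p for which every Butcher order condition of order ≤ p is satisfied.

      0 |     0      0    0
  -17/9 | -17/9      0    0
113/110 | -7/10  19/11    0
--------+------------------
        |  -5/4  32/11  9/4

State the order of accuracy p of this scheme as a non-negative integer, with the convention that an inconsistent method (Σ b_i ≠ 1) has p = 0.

b = (-5/4, 32/11, 9/4)
c = (0, -17/9, 113/110)
Ac = (0, 0, -323/99)
Σ b_i: (-5/4)·1 + 32/11·1 + 9/4·1 = 43/11 ≠ 1 ⇒ order 0.

0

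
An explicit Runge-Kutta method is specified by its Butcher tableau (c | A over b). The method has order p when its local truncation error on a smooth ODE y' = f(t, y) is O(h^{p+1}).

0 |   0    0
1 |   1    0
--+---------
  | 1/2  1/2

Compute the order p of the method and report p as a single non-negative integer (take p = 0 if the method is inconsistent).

2

b = (1/2, 1/2)
c = (0, 1)
Σ b_i: 1/2·1 + 1/2·1 = 1 ✓
b·c: 1/2·1 = 1/2 ✓; 2 stages ⇒ order 2.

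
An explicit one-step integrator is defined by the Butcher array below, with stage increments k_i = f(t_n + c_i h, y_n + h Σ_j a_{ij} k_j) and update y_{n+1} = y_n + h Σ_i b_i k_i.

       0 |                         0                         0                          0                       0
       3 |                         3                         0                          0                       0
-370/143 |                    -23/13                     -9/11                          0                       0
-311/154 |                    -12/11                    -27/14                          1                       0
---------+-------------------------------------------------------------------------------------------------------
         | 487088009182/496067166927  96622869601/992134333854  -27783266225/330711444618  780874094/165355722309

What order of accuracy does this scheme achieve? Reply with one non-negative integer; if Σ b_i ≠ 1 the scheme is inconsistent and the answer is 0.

b = (487088009182/496067166927, 96622869601/992134333854, -27783266225/330711444618, 780874094/165355722309)
c = (0, 3, -370/143, -311/154)
Ac = (0, 0, -27/11, -16763/2002)
Σ b_i: 487088009182/496067166927·1 + 96622869601/992134333854·1 + (-27783266225/330711444618)·1 + 780874094/165355722309·1 = 1 ✓
b·c: 96622869601/992134333854·3 + (-27783266225/330711444618)·(-370/143) + 780874094/165355722309·(-311/154) = 1/2 ✓
b·c²: 96622869601/992134333854·9 + (-27783266225/330711444618)·136900/20449 + 780874094/165355722309·96721/23716 = 1/3 ✓
b·Ac: (-27783266225/330711444618)·(-27/11) + 780874094/165355722309·(-16763/2002) = 1/6 ✓
b·c³: 96622869601/992134333854·27 + (-27783266225/330711444618)·(-50653000/2924207) + 780874094/165355722309·(-30080231/3652264) = 29465520720016879/7282927433377596 ≠ 1/4 ⇒ order 3.
b·(c∘Ac): (-27783266225/330711444618)·9990/1573 + 780874094/165355722309·5213293/308308 = -1650452964997/3637825890798 ≠ 1/8
b·Ac²: (-27783266225/330711444618)·(-81/11) + 780874094/165355722309·(-3052507/286286) = 26874536939267/47291736580374 ≠ 1/12
b·A²c: 780874094/165355722309·(-27/11) = -638896986/55118574103 ≠ 1/24

3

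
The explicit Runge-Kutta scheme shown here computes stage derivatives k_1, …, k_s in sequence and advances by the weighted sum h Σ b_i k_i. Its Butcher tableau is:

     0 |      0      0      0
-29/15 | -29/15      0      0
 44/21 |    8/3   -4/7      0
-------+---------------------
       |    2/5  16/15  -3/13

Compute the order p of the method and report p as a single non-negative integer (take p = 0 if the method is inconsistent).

b = (2/5, 16/15, -3/13)
c = (0, -29/15, 44/21)
Ac = (0, 0, 116/105)
Σ b_i: 2/5·1 + 16/15·1 + (-3/13)·1 = 241/195 ≠ 1 ⇒ order 0.

0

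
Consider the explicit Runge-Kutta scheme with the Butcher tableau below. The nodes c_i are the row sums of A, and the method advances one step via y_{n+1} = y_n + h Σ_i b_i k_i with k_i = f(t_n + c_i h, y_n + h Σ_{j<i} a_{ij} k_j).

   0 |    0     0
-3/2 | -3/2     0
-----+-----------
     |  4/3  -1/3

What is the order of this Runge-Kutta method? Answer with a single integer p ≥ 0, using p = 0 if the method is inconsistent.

2

b = (4/3, -1/3)
c = (0, -3/2)
Σ b_i: 4/3·1 + (-1/3)·1 = 1 ✓
b·c: (-1/3)·(-3/2) = 1/2 ✓; 2 stages ⇒ order 2.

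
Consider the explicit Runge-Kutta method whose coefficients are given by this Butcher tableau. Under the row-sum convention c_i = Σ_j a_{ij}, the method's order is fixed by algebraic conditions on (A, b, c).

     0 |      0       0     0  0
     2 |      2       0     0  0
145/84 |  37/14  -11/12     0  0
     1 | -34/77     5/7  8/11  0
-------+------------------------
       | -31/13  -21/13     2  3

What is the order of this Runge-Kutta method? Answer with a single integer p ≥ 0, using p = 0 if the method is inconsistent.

b = (-31/13, -21/13, 2, 3)
c = (0, 2, 145/84, 1)
Ac = (0, 0, -11/6, 620/231)
Σ b_i: (-31/13)·1 + (-21/13)·1 + 2·1 + 3·1 = 1 ✓
b·c: (-21/13)·2 + 2·145/84 + 3·1 = 1759/546 ≠ 1/2 ⇒ order 1.

1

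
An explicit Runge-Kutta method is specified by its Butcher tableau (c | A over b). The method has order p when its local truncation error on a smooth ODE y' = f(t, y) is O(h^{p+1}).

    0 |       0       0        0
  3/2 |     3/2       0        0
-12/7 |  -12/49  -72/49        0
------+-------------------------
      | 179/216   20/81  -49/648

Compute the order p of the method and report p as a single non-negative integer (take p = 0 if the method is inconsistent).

b = (179/216, 20/81, -49/648)
c = (0, 3/2, -12/7)
Ac = (0, 0, -108/49)
Σ b_i: 179/216·1 + 20/81·1 + (-49/648)·1 = 1 ✓
b·c: 20/81·3/2 + (-49/648)·(-12/7) = 1/2 ✓
b·c²: 20/81·9/4 + (-49/648)·144/49 = 1/3 ✓
b·Ac: (-49/648)·(-108/49) = 1/6 ✓; 3 stages ⇒ order 3.

3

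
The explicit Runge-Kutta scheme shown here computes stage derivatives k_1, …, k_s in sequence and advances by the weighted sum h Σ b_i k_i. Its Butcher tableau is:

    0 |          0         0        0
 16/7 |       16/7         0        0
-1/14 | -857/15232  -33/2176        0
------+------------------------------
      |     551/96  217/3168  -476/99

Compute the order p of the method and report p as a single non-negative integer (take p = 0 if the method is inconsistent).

b = (551/96, 217/3168, -476/99)
c = (0, 16/7, -1/14)
Ac = (0, 0, -33/952)
Σ b_i: 551/96·1 + 217/3168·1 + (-476/99)·1 = 1 ✓
b·c: 217/3168·16/7 + (-476/99)·(-1/14) = 1/2 ✓
b·c²: 217/3168·256/49 + (-476/99)·1/196 = 1/3 ✓
b·Ac: (-476/99)·(-33/952) = 1/6 ✓; 3 stages ⇒ order 3.

3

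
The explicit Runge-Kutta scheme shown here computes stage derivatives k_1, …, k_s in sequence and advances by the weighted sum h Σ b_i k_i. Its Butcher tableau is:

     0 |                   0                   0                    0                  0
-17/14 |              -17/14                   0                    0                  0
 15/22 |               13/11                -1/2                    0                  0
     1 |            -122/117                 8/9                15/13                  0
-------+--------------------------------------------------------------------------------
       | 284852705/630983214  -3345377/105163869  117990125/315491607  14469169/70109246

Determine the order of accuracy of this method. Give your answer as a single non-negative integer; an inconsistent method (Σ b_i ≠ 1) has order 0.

3

b = (284852705/630983214, -3345377/105163869, 117990125/315491607, 14469169/70109246)
c = (0, -17/14, 15/22, 1)
Ac = (0, 0, 17/28, -5273/18018)
Σ b_i: 284852705/630983214·1 + (-3345377/105163869)·1 + 117990125/315491607·1 + 14469169/70109246·1 = 1 ✓
b·c: (-3345377/105163869)·(-17/14) + 117990125/315491607·15/22 + 14469169/70109246·1 = 1/2 ✓
b·c²: (-3345377/105163869)·289/196 + 117990125/315491607·225/484 + 14469169/70109246·1 = 1/3 ✓
b·Ac: 117990125/315491607·17/28 + 14469169/70109246·(-5273/18018) = 1/6 ✓
b·c³: (-3345377/105163869)·(-4913/2744) + 117990125/315491607·3375/10648 + 14469169/70109246·1 = 12369149635/32390471652 ≠ 1/4 ⇒ order 3.
b·(c∘Ac): 117990125/315491607·255/616 + 14469169/70109246·(-5273/18018) = 238307101/2523932856 ≠ 1/8
b·Ac²: 117990125/315491607·(-289/392) + 14469169/70109246·5125151/2774772 = 3416370149/32390471652 ≠ 1/12
b·A²c: 14469169/70109246·255/364 = 283818315/1963058888 ≠ 1/24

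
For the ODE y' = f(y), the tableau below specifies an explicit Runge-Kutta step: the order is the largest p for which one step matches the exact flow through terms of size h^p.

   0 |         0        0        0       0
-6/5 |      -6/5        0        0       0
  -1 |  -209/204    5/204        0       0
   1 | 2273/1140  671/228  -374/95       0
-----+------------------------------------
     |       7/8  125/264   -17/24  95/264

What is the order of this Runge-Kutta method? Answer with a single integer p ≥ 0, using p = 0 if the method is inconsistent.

b = (7/8, 125/264, -17/24, 95/264)
c = (0, -6/5, -1, 1)
Ac = (0, 0, -1/34, 77/190)
Σ b_i: 7/8·1 + 125/264·1 + (-17/24)·1 + 95/264·1 = 1 ✓
b·c: 125/264·(-6/5) + (-17/24)·(-1) + 95/264·1 = 1/2 ✓
b·c²: 125/264·36/25 + (-17/24)·1 + 95/264·1 = 1/3 ✓
b·Ac: (-17/24)·(-1/34) + 95/264·77/190 = 1/6 ✓
b·c³: 125/264·(-216/125) + (-17/24)·(-1) + 95/264·1 = 1/4 ✓
b·(c∘Ac): (-17/24)·1/34 + 95/264·77/190 = 1/8 ✓
b·Ac²: (-17/24)·3/85 + 95/264·143/475 = 1/12 ✓
b·A²c: 95/264·11/95 = 1/24 ✓; 4 stages ⇒ order 4.

4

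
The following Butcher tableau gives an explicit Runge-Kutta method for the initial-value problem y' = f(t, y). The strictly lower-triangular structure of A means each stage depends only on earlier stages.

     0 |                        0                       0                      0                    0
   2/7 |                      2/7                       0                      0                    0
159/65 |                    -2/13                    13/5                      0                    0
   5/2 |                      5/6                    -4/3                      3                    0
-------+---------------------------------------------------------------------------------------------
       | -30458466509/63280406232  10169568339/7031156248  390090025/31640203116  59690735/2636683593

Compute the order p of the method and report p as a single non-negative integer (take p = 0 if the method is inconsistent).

b = (-30458466509/63280406232, 10169568339/7031156248, 390090025/31640203116, 59690735/2636683593)
c = (0, 2/7, 159/65, 5/2)
Ac = (0, 0, 26/35, 9497/1365)
Σ b_i: (-30458466509/63280406232)·1 + 10169568339/7031156248·1 + 390090025/31640203116·1 + 59690735/2636683593·1 = 1 ✓
b·c: 10169568339/7031156248·2/7 + 390090025/31640203116·159/65 + 59690735/2636683593·5/2 = 1/2 ✓
b·c²: 10169568339/7031156248·4/49 + 390090025/31640203116·25281/4225 + 59690735/2636683593·25/4 = 1/3 ✓
b·Ac: 390090025/31640203116·26/35 + 59690735/2636683593·9497/1365 = 1/6 ✓
b·c³: 10169568339/7031156248·8/343 + 390090025/31640203116·4019679/274625 + 59690735/2636683593·125/8 = 5450630133443/9597528278520 ≠ 1/4 ⇒ order 3.
b·(c∘Ac): 390090025/31640203116·318/175 + 59690735/2636683593·9497/546 = 3291953591/7910050779 ≠ 1/8
b·Ac²: 390090025/31640203116·52/245 + 59690735/2636683593·11081321/621075 = 487719658744/1199691034815 ≠ 1/12
b·A²c: 59690735/2636683593·78/35 = 310391822/6152261717 ≠ 1/24

3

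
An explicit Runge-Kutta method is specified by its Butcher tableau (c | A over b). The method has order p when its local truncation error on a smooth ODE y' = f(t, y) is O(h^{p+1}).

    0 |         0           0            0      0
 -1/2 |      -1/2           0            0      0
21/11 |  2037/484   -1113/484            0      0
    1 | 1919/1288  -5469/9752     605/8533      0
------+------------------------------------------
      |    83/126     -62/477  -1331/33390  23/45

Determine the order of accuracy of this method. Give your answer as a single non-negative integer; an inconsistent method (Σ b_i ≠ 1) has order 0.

b = (83/126, -62/477, -1331/33390, 23/45)
c = (0, -1/2, 21/11, 1)
Ac = (0, 0, 1113/968, 153/368)
Σ b_i: 83/126·1 + (-62/477)·1 + (-1331/33390)·1 + 23/45·1 = 1 ✓
b·c: (-62/477)·(-1/2) + (-1331/33390)·21/11 + 23/45·1 = 1/2 ✓
b·c²: (-62/477)·1/4 + (-1331/33390)·441/121 + 23/45·1 = 1/3 ✓
b·Ac: (-1331/33390)·1113/968 + 23/45·153/368 = 1/6 ✓
b·c³: (-62/477)·(-1/8) + (-1331/33390)·9261/1331 + 23/45·1 = 1/4 ✓
b·(c∘Ac): (-1331/33390)·23373/10648 + 23/45·153/368 = 1/8 ✓
b·Ac²: (-1331/33390)·(-1113/1936) + 23/45·87/736 = 1/12 ✓
b·A²c: 23/45·15/184 = 1/24 ✓; 4 stages ⇒ order 4.

4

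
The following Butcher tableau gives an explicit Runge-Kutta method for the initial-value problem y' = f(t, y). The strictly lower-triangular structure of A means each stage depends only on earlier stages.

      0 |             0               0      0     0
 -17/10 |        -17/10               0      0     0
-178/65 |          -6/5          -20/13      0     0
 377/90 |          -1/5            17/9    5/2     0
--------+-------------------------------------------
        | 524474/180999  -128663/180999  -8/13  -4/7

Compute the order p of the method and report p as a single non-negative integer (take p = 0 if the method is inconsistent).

b = (524474/180999, -128663/180999, -8/13, -4/7)
c = (0, -17/10, -178/65, 377/90)
Ac = (0, 0, 34/13, -11767/1170)
Σ b_i: 524474/180999·1 + (-128663/180999)·1 + (-8/13)·1 + (-4/7)·1 = 1 ✓
b·c: (-128663/180999)·(-17/10) + (-8/13)·(-178/65) + (-4/7)·377/90 = 1/2 ✓
b·c²: (-128663/180999)·289/100 + (-8/13)·31684/4225 + (-4/7)·142129/8100 = -415962971/24913980 ≠ 1/3 ⇒ order 2.
b·Ac: (-8/13)·34/13 + (-4/7)·(-11767/1170) = 31466/7605 ≠ 1/6

2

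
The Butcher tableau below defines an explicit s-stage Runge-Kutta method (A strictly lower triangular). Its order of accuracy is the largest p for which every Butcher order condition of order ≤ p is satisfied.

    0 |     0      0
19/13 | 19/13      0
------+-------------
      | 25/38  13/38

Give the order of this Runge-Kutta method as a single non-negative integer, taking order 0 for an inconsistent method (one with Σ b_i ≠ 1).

b = (25/38, 13/38)
c = (0, 19/13)
Σ b_i: 25/38·1 + 13/38·1 = 1 ✓
b·c: 13/38·19/13 = 1/2 ✓; 2 stages ⇒ order 2.

2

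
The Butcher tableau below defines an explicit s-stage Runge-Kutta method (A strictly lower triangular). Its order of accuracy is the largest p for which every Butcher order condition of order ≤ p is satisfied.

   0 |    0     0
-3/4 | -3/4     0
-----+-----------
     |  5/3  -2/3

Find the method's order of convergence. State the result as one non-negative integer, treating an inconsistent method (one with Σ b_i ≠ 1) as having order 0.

b = (5/3, -2/3)
c = (0, -3/4)
Σ b_i: 5/3·1 + (-2/3)·1 = 1 ✓
b·c: (-2/3)·(-3/4) = 1/2 ✓; 2 stages ⇒ order 2.

2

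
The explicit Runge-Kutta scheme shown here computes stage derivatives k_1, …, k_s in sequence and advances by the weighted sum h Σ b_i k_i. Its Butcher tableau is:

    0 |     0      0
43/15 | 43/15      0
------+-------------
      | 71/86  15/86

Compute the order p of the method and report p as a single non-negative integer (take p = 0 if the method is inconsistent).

2

b = (71/86, 15/86)
c = (0, 43/15)
Σ b_i: 71/86·1 + 15/86·1 = 1 ✓
b·c: 15/86·43/15 = 1/2 ✓; 2 stages ⇒ order 2.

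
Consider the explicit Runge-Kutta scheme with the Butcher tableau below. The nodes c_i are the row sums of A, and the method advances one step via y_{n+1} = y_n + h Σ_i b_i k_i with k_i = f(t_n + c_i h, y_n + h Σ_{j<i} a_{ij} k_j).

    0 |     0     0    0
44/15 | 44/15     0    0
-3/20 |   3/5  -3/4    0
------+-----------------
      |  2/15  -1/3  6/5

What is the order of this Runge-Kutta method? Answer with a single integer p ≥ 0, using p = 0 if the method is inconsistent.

1

b = (2/15, -1/3, 6/5)
c = (0, 44/15, -3/20)
Ac = (0, 0, -11/5)
Σ b_i: 2/15·1 + (-1/3)·1 + 6/5·1 = 1 ✓
b·c: (-1/3)·44/15 + 6/5·(-3/20) = -521/450 ≠ 1/2 ⇒ order 1.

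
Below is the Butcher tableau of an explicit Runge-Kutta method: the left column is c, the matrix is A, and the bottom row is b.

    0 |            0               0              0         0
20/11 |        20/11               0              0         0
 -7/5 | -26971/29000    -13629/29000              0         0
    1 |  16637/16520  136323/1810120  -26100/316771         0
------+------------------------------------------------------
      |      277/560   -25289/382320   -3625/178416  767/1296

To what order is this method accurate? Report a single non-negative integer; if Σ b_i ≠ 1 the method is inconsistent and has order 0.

b = (277/560, -25289/382320, -3625/178416, 767/1296)
c = (0, 20/11, -7/5, 1)
Ac = (0, 0, -1239/1450, 387/1534)
Σ b_i: 277/560·1 + (-25289/382320)·1 + (-3625/178416)·1 + 767/1296·1 = 1 ✓
b·c: (-25289/382320)·20/11 + (-3625/178416)·(-7/5) + 767/1296·1 = 1/2 ✓
b·c²: (-25289/382320)·400/121 + (-3625/178416)·49/25 + 767/1296·1 = 1/3 ✓
b·Ac: (-3625/178416)·(-1239/1450) + 767/1296·387/1534 = 1/6 ✓
b·c³: (-25289/382320)·8000/1331 + (-3625/178416)·(-343/125) + 767/1296·1 = 1/4 ✓
b·(c∘Ac): (-3625/178416)·8673/7250 + 767/1296·387/1534 = 1/8 ✓
b·Ac²: (-3625/178416)·(-2478/1595) + 767/1296·738/8437 = 1/12 ✓
b·A²c: 767/1296·54/767 = 1/24 ✓; 4 stages ⇒ order 4.

4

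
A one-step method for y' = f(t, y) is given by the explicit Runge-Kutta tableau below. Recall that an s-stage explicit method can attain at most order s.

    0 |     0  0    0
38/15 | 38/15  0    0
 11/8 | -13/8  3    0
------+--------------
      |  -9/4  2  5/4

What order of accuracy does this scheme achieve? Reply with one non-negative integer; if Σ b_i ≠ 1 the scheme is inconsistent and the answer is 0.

1

b = (-9/4, 2, 5/4)
c = (0, 38/15, 11/8)
Ac = (0, 0, 38/5)
Σ b_i: (-9/4)·1 + 2·1 + 5/4·1 = 1 ✓
b·c: 2·38/15 + 5/4·11/8 = 3257/480 ≠ 1/2 ⇒ order 1.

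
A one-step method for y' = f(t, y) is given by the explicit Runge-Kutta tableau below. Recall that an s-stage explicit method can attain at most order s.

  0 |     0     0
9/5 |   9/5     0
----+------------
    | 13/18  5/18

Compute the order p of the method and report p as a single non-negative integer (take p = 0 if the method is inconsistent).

2

b = (13/18, 5/18)
c = (0, 9/5)
Σ b_i: 13/18·1 + 5/18·1 = 1 ✓
b·c: 5/18·9/5 = 1/2 ✓; 2 stages ⇒ order 2.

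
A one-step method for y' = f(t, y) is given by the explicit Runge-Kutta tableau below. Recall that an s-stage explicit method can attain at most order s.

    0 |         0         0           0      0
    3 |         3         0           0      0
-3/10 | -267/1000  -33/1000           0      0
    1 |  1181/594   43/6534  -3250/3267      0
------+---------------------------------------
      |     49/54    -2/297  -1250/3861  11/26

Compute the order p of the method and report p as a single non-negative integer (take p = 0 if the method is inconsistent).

4

b = (49/54, -2/297, -1250/3861, 11/26)
c = (0, 3, -3/10, 1)
Ac = (0, 0, -99/1000, 7/22)
Σ b_i: 49/54·1 + (-2/297)·1 + (-1250/3861)·1 + 11/26·1 = 1 ✓
b·c: (-2/297)·3 + (-1250/3861)·(-3/10) + 11/26·1 = 1/2 ✓
b·c²: (-2/297)·9 + (-1250/3861)·9/100 + 11/26·1 = 1/3 ✓
b·Ac: (-1250/3861)·(-99/1000) + 11/26·7/22 = 1/6 ✓
b·c³: (-2/297)·27 + (-1250/3861)·(-27/1000) + 11/26·1 = 1/4 ✓
b·(c∘Ac): (-1250/3861)·297/10000 + 11/26·7/22 = 1/8 ✓
b·Ac²: (-1250/3861)·(-297/1000) + 11/26·(-1/33) = 1/12 ✓
b·A²c: 11/26·13/132 = 1/24 ✓; 4 stages ⇒ order 4.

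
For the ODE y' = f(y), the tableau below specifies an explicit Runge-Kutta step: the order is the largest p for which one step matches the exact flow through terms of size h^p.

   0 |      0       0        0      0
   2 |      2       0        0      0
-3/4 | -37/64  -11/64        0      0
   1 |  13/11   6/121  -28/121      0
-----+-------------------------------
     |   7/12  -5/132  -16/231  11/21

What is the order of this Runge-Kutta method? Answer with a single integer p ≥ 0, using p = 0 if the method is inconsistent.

b = (7/12, -5/132, -16/231, 11/21)
c = (0, 2, -3/4, 1)
Ac = (0, 0, -11/32, 3/11)
Σ b_i: 7/12·1 + (-5/132)·1 + (-16/231)·1 + 11/21·1 = 1 ✓
b·c: (-5/132)·2 + (-16/231)·(-3/4) + 11/21·1 = 1/2 ✓
b·c²: (-5/132)·4 + (-16/231)·9/16 + 11/21·1 = 1/3 ✓
b·Ac: (-16/231)·(-11/32) + 11/21·3/11 = 1/6 ✓
b·c³: (-5/132)·8 + (-16/231)·(-27/64) + 11/21·1 = 1/4 ✓
b·(c∘Ac): (-16/231)·33/128 + 11/21·3/11 = 1/8 ✓
b·Ac²: (-16/231)·(-11/16) + 11/21·3/44 = 1/12 ✓
b·A²c: 11/21·7/88 = 1/24 ✓; 4 stages ⇒ order 4.

4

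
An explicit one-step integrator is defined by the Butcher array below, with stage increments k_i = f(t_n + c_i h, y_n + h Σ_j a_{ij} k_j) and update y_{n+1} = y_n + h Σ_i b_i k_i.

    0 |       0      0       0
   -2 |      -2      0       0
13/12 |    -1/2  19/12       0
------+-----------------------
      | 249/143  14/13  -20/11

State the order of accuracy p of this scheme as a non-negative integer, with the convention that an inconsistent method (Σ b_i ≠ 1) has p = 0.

b = (249/143, 14/13, -20/11)
c = (0, -2, 13/12)
Ac = (0, 0, -19/6)
Σ b_i: 249/143·1 + 14/13·1 + (-20/11)·1 = 1 ✓
b·c: 14/13·(-2) + (-20/11)·13/12 = -1769/429 ≠ 1/2 ⇒ order 1.

1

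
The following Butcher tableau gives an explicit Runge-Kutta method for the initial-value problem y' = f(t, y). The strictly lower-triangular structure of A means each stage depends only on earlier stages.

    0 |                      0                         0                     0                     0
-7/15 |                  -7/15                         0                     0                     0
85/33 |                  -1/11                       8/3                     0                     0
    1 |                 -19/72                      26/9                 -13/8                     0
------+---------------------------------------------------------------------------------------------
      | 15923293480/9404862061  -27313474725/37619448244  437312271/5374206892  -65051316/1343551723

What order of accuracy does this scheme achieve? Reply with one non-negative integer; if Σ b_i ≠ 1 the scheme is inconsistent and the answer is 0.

3

b = (15923293480/9404862061, -27313474725/37619448244, 437312271/5374206892, -65051316/1343551723)
c = (0, -7/15, 85/33, 1)
Ac = (0, 0, -56/45, -65741/11880)
Σ b_i: 15923293480/9404862061·1 + (-27313474725/37619448244)·1 + 437312271/5374206892·1 + (-65051316/1343551723)·1 = 1 ✓
b·c: (-27313474725/37619448244)·(-7/15) + 437312271/5374206892·85/33 + (-65051316/1343551723)·1 = 1/2 ✓
b·c²: (-27313474725/37619448244)·49/225 + 437312271/5374206892·7225/1089 + (-65051316/1343551723)·1 = 1/3 ✓
b·Ac: 437312271/5374206892·(-56/45) + (-65051316/1343551723)·(-65741/11880) = 1/6 ✓
b·c³: (-27313474725/37619448244)·(-343/3375) + 437312271/5374206892·614125/35937 + (-65051316/1343551723)·1 = 1883362685401/1330116205770 ≠ 1/4 ⇒ order 3.
b·(c∘Ac): 437312271/5374206892·(-952/297) + (-65051316/1343551723)·(-65741/11880) = 858528373/120919655070 ≠ 1/8
b·Ac²: 437312271/5374206892·392/675 + (-65051316/1343551723)·(-19899893/1960200) = 716651415019/1330116205770 ≠ 1/12
b·A²c: (-65051316/1343551723)·91/45 = -657741084/6717758615 ≠ 1/24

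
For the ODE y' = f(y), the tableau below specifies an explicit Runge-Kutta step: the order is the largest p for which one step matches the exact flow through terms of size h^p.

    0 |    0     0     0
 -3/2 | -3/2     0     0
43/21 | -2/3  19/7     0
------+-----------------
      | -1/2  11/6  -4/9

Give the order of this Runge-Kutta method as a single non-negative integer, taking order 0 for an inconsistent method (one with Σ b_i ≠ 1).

0

b = (-1/2, 11/6, -4/9)
c = (0, -3/2, 43/21)
Ac = (0, 0, -57/14)
Σ b_i: (-1/2)·1 + 11/6·1 + (-4/9)·1 = 8/9 ≠ 1 ⇒ order 0.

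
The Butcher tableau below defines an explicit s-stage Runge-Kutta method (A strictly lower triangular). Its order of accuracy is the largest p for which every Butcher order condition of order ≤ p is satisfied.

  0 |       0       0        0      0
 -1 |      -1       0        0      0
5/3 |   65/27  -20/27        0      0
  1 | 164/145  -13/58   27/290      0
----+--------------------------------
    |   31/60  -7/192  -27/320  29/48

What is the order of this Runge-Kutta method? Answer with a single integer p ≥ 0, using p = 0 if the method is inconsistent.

4

b = (31/60, -7/192, -27/320, 29/48)
c = (0, -1, 5/3, 1)
Ac = (0, 0, 20/27, 11/29)
Σ b_i: 31/60·1 + (-7/192)·1 + (-27/320)·1 + 29/48·1 = 1 ✓
b·c: (-7/192)·(-1) + (-27/320)·5/3 + 29/48·1 = 1/2 ✓
b·c²: (-7/192)·1 + (-27/320)·25/9 + 29/48·1 = 1/3 ✓
b·Ac: (-27/320)·20/27 + 29/48·11/29 = 1/6 ✓
b·c³: (-7/192)·(-1) + (-27/320)·125/27 + 29/48·1 = 1/4 ✓
b·(c∘Ac): (-27/320)·100/81 + 29/48·11/29 = 1/8 ✓
b·Ac²: (-27/320)·(-20/27) + 29/48·1/29 = 1/12 ✓
b·A²c: 29/48·2/29 = 1/24 ✓; 4 stages ⇒ order 4.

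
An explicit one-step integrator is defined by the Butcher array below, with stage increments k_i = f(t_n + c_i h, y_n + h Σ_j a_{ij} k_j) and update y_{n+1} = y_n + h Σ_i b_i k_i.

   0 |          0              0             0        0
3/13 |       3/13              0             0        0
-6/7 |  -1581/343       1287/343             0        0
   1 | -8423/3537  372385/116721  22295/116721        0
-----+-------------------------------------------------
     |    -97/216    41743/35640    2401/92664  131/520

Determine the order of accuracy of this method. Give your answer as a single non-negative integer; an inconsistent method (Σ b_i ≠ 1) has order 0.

4

b = (-97/216, 41743/35640, 2401/92664, 131/520)
c = (0, 3/13, -6/7, 1)
Ac = (0, 0, 297/343, 75/131)
Σ b_i: (-97/216)·1 + 41743/35640·1 + 2401/92664·1 + 131/520·1 = 1 ✓
b·c: 41743/35640·3/13 + 2401/92664·(-6/7) + 131/520·1 = 1/2 ✓
b·c²: 41743/35640·9/169 + 2401/92664·36/49 + 131/520·1 = 1/3 ✓
b·Ac: 2401/92664·297/343 + 131/520·75/131 = 1/6 ✓
b·c³: 41743/35640·27/2197 + 2401/92664·(-216/343) + 131/520·1 = 1/4 ✓
b·(c∘Ac): 2401/92664·(-1782/2401) + 131/520·75/131 = 1/8 ✓
b·Ac²: 2401/92664·891/4459 + 131/520·1585/5109 = 1/12 ✓
b·A²c: 131/520·65/393 = 1/24 ✓; 4 stages ⇒ order 4.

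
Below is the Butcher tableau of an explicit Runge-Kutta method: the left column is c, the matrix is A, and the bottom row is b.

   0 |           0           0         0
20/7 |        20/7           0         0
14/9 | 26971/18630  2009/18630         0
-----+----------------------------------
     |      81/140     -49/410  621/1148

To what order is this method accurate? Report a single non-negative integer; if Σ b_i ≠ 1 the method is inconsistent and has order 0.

b = (81/140, -49/410, 621/1148)
c = (0, 20/7, 14/9)
Ac = (0, 0, 574/1863)
Σ b_i: 81/140·1 + (-49/410)·1 + 621/1148·1 = 1 ✓
b·c: (-49/410)·20/7 + 621/1148·14/9 = 1/2 ✓
b·c²: (-49/410)·400/49 + 621/1148·196/81 = 1/3 ✓
b·Ac: 621/1148·574/1863 = 1/6 ✓; 3 stages ⇒ order 3.

3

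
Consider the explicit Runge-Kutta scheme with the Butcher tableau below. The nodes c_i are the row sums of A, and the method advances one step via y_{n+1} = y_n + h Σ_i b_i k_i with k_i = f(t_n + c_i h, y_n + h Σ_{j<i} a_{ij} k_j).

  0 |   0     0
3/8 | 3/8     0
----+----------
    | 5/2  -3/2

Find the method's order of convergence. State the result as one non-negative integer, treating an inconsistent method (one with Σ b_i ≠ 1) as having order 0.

b = (5/2, -3/2)
c = (0, 3/8)
Σ b_i: 5/2·1 + (-3/2)·1 = 1 ✓
b·c: (-3/2)·3/8 = -9/16 ≠ 1/2 ⇒ order 1.

1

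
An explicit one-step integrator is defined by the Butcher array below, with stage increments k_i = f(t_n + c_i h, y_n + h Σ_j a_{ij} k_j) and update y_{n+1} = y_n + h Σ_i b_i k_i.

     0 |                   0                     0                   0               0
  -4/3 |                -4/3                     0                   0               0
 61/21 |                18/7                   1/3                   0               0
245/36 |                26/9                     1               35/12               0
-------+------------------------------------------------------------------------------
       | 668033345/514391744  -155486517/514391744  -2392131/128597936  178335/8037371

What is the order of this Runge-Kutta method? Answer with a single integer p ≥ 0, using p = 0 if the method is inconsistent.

3

b = (668033345/514391744, -155486517/514391744, -2392131/128597936, 178335/8037371)
c = (0, -4/3, 61/21, 245/36)
Ac = (0, 0, -4/9, 257/36)
Σ b_i: 668033345/514391744·1 + (-155486517/514391744)·1 + (-2392131/128597936)·1 + 178335/8037371·1 = 1 ✓
b·c: (-155486517/514391744)·(-4/3) + (-2392131/128597936)·61/21 + 178335/8037371·245/36 = 1/2 ✓
b·c²: (-155486517/514391744)·16/9 + (-2392131/128597936)·3721/441 + 178335/8037371·60025/1296 = 1/3 ✓
b·Ac: (-2392131/128597936)·(-4/9) + 178335/8037371·257/36 = 1/6 ✓
b·c³: (-155486517/514391744)·(-64/27) + (-2392131/128597936)·226981/9261 + 178335/8037371·14706125/46656 = 705271707235/97220039616 ≠ 1/4 ⇒ order 3.
b·(c∘Ac): (-2392131/128597936)·(-244/189) + 178335/8037371·62965/1296 = 1275445759/1157381424 ≠ 1/8
b·Ac²: (-2392131/128597936)·16/27 + 178335/8037371·19949/756 = 1163541749/2025417492 ≠ 1/12
b·A²c: 178335/8037371·(-35/27) = -231175/8037371 ≠ 1/24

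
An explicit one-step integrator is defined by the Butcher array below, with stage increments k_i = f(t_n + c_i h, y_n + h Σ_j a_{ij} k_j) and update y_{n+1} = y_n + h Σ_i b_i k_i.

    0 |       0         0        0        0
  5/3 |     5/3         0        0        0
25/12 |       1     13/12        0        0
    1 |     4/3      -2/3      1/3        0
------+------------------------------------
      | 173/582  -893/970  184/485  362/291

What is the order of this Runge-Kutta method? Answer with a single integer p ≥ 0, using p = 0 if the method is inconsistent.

b = (173/582, -893/970, 184/485, 362/291)
c = (0, 5/3, 25/12, 1)
Ac = (0, 0, 65/36, -5/12)
Σ b_i: 173/582·1 + (-893/970)·1 + 184/485·1 + 362/291·1 = 1 ✓
b·c: (-893/970)·5/3 + 184/485·25/12 + 362/291·1 = 1/2 ✓
b·c²: (-893/970)·25/9 + 184/485·625/144 + 362/291·1 = 1/3 ✓
b·Ac: 184/485·65/36 + 362/291·(-5/12) = 1/6 ✓
b·c³: (-893/970)·125/27 + 184/485·15625/1728 + 362/291·1 = 8639/20952 ≠ 1/4 ⇒ order 3.
b·(c∘Ac): 184/485·1625/432 + 362/291·(-5/12) = 2380/2619 ≠ 1/8
b·Ac²: 184/485·325/108 + 362/291·(-175/432) = 40085/62856 ≠ 1/12
b·A²c: 362/291·65/108 = 11765/15714 ≠ 1/24

3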